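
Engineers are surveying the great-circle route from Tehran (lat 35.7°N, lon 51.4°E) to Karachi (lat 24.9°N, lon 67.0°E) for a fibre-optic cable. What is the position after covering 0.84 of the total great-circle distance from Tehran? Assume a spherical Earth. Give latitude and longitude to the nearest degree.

Convert each endpoint to a unit vector on the sphere (x = cos φ cos λ, y = cos φ sin λ, z = sin φ).
The central angle between the endpoints is δ = arccos(p₁·p₂) ≈ 0.301 rad (17.2°).
Interpolate at f = 0.84 with slerp weights a = sin((1−f)δ)/sin δ ≈ 0.162, b = sin(fδ)/sin δ ≈ 0.844.
p = a·p₁ + b·p₂ ≈ (0.381, 0.808, 0.450); φ = arcsin(p_z) ≈ 26.74°, λ = atan2(p_y, p_x) ≈ 64.72°.

≈ lat 27°N, lon 65°E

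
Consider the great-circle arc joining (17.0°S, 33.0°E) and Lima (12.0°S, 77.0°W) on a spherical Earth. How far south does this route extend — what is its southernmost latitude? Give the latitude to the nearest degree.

The great circle lies in the plane with unit normal n̂ = (p₁ × p₂)/|p₁ × p₂|.
Here n̂_z ≈ -0.910; the vertex latitude is φ_max = arccos|n̂_z| ≈ 24.5°.
Check via Clairaut: cos φ_max = |cos φ₁| · sin C = cos(17.0°)·sin(107.9°) ≈ 0.910, again giving ≈ 24.5°.

≈ 24°S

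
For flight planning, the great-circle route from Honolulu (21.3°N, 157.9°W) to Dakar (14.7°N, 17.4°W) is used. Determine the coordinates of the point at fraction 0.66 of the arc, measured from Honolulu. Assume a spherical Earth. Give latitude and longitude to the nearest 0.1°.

≈ 38.9°N, 58.2°W

Write both endpoints as unit vectors p₁, p₂ with components (cos φ cos λ, cos φ sin λ, sin φ).
The central angle between the endpoints is δ = arccos(p₁·p₂) ≈ 2.218 rad (127.1°).
Interpolate at f = 0.66 with slerp weights a = sin((1−f)δ)/sin δ ≈ 0.858, b = sin(fδ)/sin δ ≈ 1.247.
p = a·p₁ + b·p₂ ≈ (0.410, -0.662, 0.628); φ = arcsin(p_z) ≈ 38.92°, λ = atan2(p_y, p_x) ≈ -58.24°.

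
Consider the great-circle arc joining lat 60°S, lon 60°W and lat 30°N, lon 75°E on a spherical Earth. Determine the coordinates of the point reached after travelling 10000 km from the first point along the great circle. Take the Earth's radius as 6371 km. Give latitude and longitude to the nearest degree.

≈ lat 12°S, lon 52°E

Convert each endpoint to a unit vector on the sphere (x = cos φ cos λ, y = cos φ sin λ, z = sin φ).
The central angle between the endpoints is δ = arccos(p₁·p₂) ≈ 2.403 rad (137.7°). The total great-circle distance is δ·R ≈ 2.403 × 6371 ≈ 15307 km, so the target fraction is f = 10000/15307 ≈ 0.653.
Interpolate at f ≈ 0.653 with slerp weights a = sin((1−f)δ)/sin δ ≈ 1.099, b = sin(fδ)/sin δ ≈ 1.485.
p = a·p₁ + b·p₂ ≈ (0.607, 0.766, -0.209); φ = arcsin(p_z) ≈ -12.07°, λ = atan2(p_y, p_x) ≈ 51.59°.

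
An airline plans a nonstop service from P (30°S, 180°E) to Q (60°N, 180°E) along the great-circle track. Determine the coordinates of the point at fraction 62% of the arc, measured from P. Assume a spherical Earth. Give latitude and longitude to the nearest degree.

≈ (26°N, 180°E)

The haversine formula gives a central angle δ ≈ 1.571 rad (90.0°) between the endpoints.
Interpolate at f = 0.62 with slerp weights a = sin((1−f)δ)/sin δ ≈ 0.562, b = sin(fδ)/sin δ ≈ 0.827.
p = a·p₁ + b·p₂ ≈ (-0.900, 0.000, 0.435); φ = arcsin(p_z) ≈ 25.80°, λ = atan2(p_y, p_x) ≈ 180.00°.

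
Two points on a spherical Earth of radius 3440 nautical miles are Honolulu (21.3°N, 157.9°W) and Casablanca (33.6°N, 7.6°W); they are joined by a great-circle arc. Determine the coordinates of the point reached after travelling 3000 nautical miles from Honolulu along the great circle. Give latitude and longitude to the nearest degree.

≈ 60°N, 112°W

Convert each endpoint to a unit vector on the sphere (x = cos φ cos λ, y = cos φ sin λ, z = sin φ).
The central angle between the endpoints is δ = arccos(p₁·p₂) ≈ 2.064 rad (118.2°). The total great-circle distance is δ·R ≈ 2.064 × 3440 ≈ 7099 nmi, so the target fraction is f = 3000/7099 ≈ 0.423.
Interpolate at f ≈ 0.423 with slerp weights a = sin((1−f)δ)/sin δ ≈ 1.054, b = sin(fδ)/sin δ ≈ 0.869.
p = a·p₁ + b·p₂ ≈ (-0.193, -0.465, 0.864); φ = arcsin(p_z) ≈ 59.76°, λ = atan2(p_y, p_x) ≈ -112.49°.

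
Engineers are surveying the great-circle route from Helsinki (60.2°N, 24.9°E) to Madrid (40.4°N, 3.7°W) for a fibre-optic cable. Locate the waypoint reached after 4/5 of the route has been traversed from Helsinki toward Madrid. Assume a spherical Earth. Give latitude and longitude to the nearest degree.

From cos δ = sin φ₁ sin φ₂ + cos φ₁ cos φ₂ cos Δλ, the central angle is δ ≈ 0.463 rad (26.5°).
Interpolate at f = 4/5 with slerp weights a = sin((1−f)δ)/sin δ ≈ 0.207, b = sin(fδ)/sin δ ≈ 0.810.
p = a·p₁ + b·p₂ ≈ (0.709, 0.003, 0.705); φ = arcsin(p_z) ≈ 44.83°, λ = atan2(p_y, p_x) ≈ 0.28°.

≈ (45°N, 0°E)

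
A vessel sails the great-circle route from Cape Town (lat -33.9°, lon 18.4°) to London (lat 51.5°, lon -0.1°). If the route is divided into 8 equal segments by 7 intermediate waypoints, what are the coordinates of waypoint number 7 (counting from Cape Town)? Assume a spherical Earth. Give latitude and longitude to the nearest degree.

≈ lat 41°, lon 4°

Write both endpoints as unit vectors p₁, p₂ with components (cos φ cos λ, cos φ sin λ, sin φ).
The central angle between the endpoints is δ = arccos(p₁·p₂) ≈ 1.517 rad (86.9°).
Interpolate at f = 7/8 with slerp weights a = sin((1−f)δ)/sin δ ≈ 0.189, b = sin(fδ)/sin δ ≈ 0.972.
p = a·p₁ + b·p₂ ≈ (0.754, 0.048, 0.655); φ = arcsin(p_z) ≈ 40.95°, λ = atan2(p_y, p_x) ≈ 3.67°.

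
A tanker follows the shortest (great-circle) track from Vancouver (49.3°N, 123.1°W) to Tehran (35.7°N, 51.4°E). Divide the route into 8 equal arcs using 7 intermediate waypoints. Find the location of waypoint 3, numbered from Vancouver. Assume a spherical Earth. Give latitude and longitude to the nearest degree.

≈ 84°N, 96°W

From cos δ = sin φ₁ sin φ₂ + cos φ₁ cos φ₂ cos Δλ, the central angle is δ ≈ 1.656 rad (94.9°).
Interpolate at f = 3/8 with slerp weights a = sin((1−f)δ)/sin δ ≈ 0.863, b = sin(fδ)/sin δ ≈ 0.584.
p = a·p₁ + b·p₂ ≈ (-0.011, -0.101, 0.995); φ = arcsin(p_z) ≈ 84.18°, λ = atan2(p_y, p_x) ≈ -96.49°.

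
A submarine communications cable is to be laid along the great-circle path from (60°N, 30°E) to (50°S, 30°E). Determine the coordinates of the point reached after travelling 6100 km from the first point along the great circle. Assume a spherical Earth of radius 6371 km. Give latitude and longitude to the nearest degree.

≈ (5°N, 30°E)

Write both endpoints as unit vectors p₁, p₂ with components (cos φ cos λ, cos φ sin λ, sin φ).
The central angle between the endpoints is δ = arccos(p₁·p₂) ≈ 1.920 rad (110.0°). The total great-circle distance is δ·R ≈ 1.920 × 6371 ≈ 12231 km, so the target fraction is f = 6100/12231 ≈ 0.499.
Interpolate at f ≈ 0.499 with slerp weights a = sin((1−f)δ)/sin δ ≈ 0.873, b = sin(fδ)/sin δ ≈ 0.870.
p = a·p₁ + b·p₂ ≈ (0.863, 0.498, 0.090); φ = arcsin(p_z) ≈ 5.14°, λ = atan2(p_y, p_x) ≈ 30.00°.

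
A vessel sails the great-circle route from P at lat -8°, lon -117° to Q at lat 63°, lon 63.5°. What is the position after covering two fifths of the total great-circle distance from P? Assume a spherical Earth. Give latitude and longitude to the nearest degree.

≈ lat 42°, lon -117°

Write both endpoints as unit vectors p₁, p₂ with components (cos φ cos λ, cos φ sin λ, sin φ).
The central angle between the endpoints is δ = arccos(p₁·p₂) ≈ 2.182 rad (125.0°).
Interpolate at f = 2/5 with slerp weights a = sin((1−f)δ)/sin δ ≈ 1.179, b = sin(fδ)/sin δ ≈ 0.935.
p = a·p₁ + b·p₂ ≈ (-0.341, -0.660, 0.669); φ = arcsin(p_z) ≈ 42.00°, λ = atan2(p_y, p_x) ≈ -117.29°.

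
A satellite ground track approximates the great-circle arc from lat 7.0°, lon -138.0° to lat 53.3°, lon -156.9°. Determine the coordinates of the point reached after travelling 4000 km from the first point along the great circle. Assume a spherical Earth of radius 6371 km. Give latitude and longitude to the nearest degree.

From cos δ = sin φ₁ sin φ₂ + cos φ₁ cos φ₂ cos Δλ, the central angle is δ ≈ 0.851 rad (48.8°). The total great-circle distance is δ·R ≈ 0.851 × 6371 ≈ 5425 km, so the target fraction is f = 4000/5425 ≈ 0.737.
Interpolate at f ≈ 0.737 with slerp weights a = sin((1−f)δ)/sin δ ≈ 0.295, b = sin(fδ)/sin δ ≈ 0.781.
p = a·p₁ + b·p₂ ≈ (-0.647, -0.379, 0.662); φ = arcsin(p_z) ≈ 41.45°, λ = atan2(p_y, p_x) ≈ -149.64°.

≈ lat 41°, lon -150°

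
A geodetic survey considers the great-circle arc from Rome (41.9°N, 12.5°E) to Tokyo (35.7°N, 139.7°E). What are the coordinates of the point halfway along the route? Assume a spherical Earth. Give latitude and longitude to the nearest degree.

Write both endpoints as unit vectors p₁, p₂ with components (cos φ cos λ, cos φ sin λ, sin φ).
The central angle between the endpoints is δ = arccos(p₁·p₂) ≈ 1.547 rad (88.6°).
Interpolate at f = 1/2 with slerp weights a = sin((1−f)δ)/sin δ ≈ 0.699, b = sin(fδ)/sin δ ≈ 0.699.
p = a·p₁ + b·p₂ ≈ (0.075, 0.480, 0.874); φ = arcsin(p_z) ≈ 60.96°, λ = atan2(p_y, p_x) ≈ 81.11°.

≈ 61°N, 81°E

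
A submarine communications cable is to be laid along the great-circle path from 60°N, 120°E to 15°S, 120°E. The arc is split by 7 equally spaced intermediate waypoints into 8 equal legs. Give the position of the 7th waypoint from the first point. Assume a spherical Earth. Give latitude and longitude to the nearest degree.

From cos δ = sin φ₁ sin φ₂ + cos φ₁ cos φ₂ cos Δλ, the central angle is δ ≈ 1.309 rad (75.0°).
Interpolate at f = 7/8 with slerp weights a = sin((1−f)δ)/sin δ ≈ 0.169, b = sin(fδ)/sin δ ≈ 0.943.
p = a·p₁ + b·p₂ ≈ (-0.498, 0.862, -0.098); φ = arcsin(p_z) ≈ -5.62°, λ = atan2(p_y, p_x) ≈ 120.00°.

≈ 6°S, 120°E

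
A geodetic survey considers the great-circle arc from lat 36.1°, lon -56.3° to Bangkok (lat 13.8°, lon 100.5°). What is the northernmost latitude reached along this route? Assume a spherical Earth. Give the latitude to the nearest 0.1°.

≈ 67.7°

The great circle lies in the plane with unit normal n̂ = (p₁ × p₂)/|p₁ × p₂|.
Here n̂_z ≈ +0.380; the vertex latitude is φ_max = arccos|n̂_z| ≈ 67.7°.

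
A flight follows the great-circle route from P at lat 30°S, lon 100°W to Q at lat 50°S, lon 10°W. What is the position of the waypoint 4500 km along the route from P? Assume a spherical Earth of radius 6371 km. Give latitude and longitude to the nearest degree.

Write both endpoints as unit vectors p₁, p₂ with components (cos φ cos λ, cos φ sin λ, sin φ).
The central angle between the endpoints is δ = arccos(p₁·p₂) ≈ 1.178 rad (67.5°). The total great-circle distance is δ·R ≈ 1.178 × 6371 ≈ 7503 km, so the target fraction is f = 4500/7503 ≈ 0.600.
Interpolate at f ≈ 0.600 with slerp weights a = sin((1−f)δ)/sin δ ≈ 0.492, b = sin(fδ)/sin δ ≈ 0.703.
p = a·p₁ + b·p₂ ≈ (0.371, -0.498, -0.784); φ = arcsin(p_z) ≈ -51.63°, λ = atan2(p_y, p_x) ≈ -53.31°.

≈ lat 52°S, lon 53°W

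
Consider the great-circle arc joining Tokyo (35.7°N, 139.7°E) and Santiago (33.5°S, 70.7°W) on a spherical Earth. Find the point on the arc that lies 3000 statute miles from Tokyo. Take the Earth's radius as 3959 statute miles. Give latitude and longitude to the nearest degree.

Convert each endpoint to a unit vector on the sphere (x = cos φ cos λ, y = cos φ sin λ, z = sin φ).
The central angle between the endpoints is δ = arccos(p₁·p₂) ≈ 2.705 rad (155.0°). The total great-circle distance is δ·R ≈ 2.705 × 3959 ≈ 10709 mi, so the target fraction is f = 3000/10709 ≈ 0.280.
Interpolate at f ≈ 0.280 with slerp weights a = sin((1−f)δ)/sin δ ≈ 2.199, b = sin(fδ)/sin δ ≈ 1.625.
p = a·p₁ + b·p₂ ≈ (-0.914, -0.124, 0.386); φ = arcsin(p_z) ≈ 22.72°, λ = atan2(p_y, p_x) ≈ -172.28°.

≈ (23°N, 172°W)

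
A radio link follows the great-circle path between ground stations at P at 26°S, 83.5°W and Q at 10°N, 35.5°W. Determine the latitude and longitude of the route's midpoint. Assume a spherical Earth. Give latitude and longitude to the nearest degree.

Convert each endpoint to a unit vector on the sphere (x = cos φ cos λ, y = cos φ sin λ, z = sin φ).
The central angle between the endpoints is δ = arccos(p₁·p₂) ≈ 1.028 rad (58.9°).
Interpolate at f = 1/2 with slerp weights a = sin((1−f)δ)/sin δ ≈ 0.574, b = sin(fδ)/sin δ ≈ 0.574.
p = a·p₁ + b·p₂ ≈ (0.519, -0.841, -0.152); φ = arcsin(p_z) ≈ -8.74°, λ = atan2(p_y, p_x) ≈ -58.34°.

≈ 9°S, 58°W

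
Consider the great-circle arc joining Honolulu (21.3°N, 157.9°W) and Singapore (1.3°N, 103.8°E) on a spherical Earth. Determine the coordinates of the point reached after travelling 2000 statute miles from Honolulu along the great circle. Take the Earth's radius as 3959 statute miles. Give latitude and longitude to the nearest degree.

≈ (21°N, 171°E)

From cos δ = sin φ₁ sin φ₂ + cos φ₁ cos φ₂ cos Δλ, the central angle is δ ≈ 1.697 rad (97.3°). The total great-circle distance is δ·R ≈ 1.697 × 3959 ≈ 6720 mi, so the target fraction is f = 2000/6720 ≈ 0.298.
Interpolate at f ≈ 0.298 with slerp weights a = sin((1−f)δ)/sin δ ≈ 0.937, b = sin(fδ)/sin δ ≈ 0.488.
p = a·p₁ + b·p₂ ≈ (-0.925, 0.145, 0.351); φ = arcsin(p_z) ≈ 20.57°, λ = atan2(p_y, p_x) ≈ 171.07°.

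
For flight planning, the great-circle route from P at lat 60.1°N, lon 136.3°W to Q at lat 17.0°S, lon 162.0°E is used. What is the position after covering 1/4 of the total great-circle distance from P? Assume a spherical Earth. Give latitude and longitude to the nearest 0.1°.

≈ lat 44.0°N, lon 163.4°W

Convert each endpoint to a unit vector on the sphere (x = cos φ cos λ, y = cos φ sin λ, z = sin φ).
The central angle between the endpoints is δ = arccos(p₁·p₂) ≈ 1.598 rad (91.6°).
Interpolate at f = 1/4 with slerp weights a = sin((1−f)δ)/sin δ ≈ 0.932, b = sin(fδ)/sin δ ≈ 0.389.
p = a·p₁ + b·p₂ ≈ (-0.690, -0.206, 0.694); φ = arcsin(p_z) ≈ 43.96°, λ = atan2(p_y, p_x) ≈ -163.38°.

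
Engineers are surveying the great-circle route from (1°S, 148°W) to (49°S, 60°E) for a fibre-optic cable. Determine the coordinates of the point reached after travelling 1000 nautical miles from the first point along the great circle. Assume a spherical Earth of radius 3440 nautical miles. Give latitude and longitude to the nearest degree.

Write both endpoints as unit vectors p₁, p₂ with components (cos φ cos λ, cos φ sin λ, sin φ).
The central angle between the endpoints is δ = arccos(p₁·p₂) ≈ 2.172 rad (124.5°). The total great-circle distance is δ·R ≈ 2.172 × 3440 ≈ 7473 nmi, so the target fraction is f = 1000/7473 ≈ 0.134.
Interpolate at f ≈ 0.134 with slerp weights a = sin((1−f)δ)/sin δ ≈ 1.155, b = sin(fδ)/sin δ ≈ 0.348.
p = a·p₁ + b·p₂ ≈ (-0.865, -0.414, -0.283); φ = arcsin(p_z) ≈ -16.41°, λ = atan2(p_y, p_x) ≈ -154.41°.

≈ (16°S, 154°W)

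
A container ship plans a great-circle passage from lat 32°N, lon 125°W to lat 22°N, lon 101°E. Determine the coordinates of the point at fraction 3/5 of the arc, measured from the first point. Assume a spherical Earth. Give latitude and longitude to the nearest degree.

The haversine formula gives a central angle δ ≈ 1.926 rad (110.3°) between the endpoints.
Interpolate at f = 3/5 with slerp weights a = sin((1−f)δ)/sin δ ≈ 0.743, b = sin(fδ)/sin δ ≈ 0.976.
p = a·p₁ + b·p₂ ≈ (-0.534, 0.372, 0.759); φ = arcsin(p_z) ≈ 49.39°, λ = atan2(p_y, p_x) ≈ 145.12°.

≈ lat 49°N, lon 145°E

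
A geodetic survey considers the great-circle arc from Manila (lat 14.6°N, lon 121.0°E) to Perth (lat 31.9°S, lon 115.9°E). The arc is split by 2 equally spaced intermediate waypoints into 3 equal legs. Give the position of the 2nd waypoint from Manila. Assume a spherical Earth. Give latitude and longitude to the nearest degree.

Write both endpoints as unit vectors p₁, p₂ with components (cos φ cos λ, cos φ sin λ, sin φ).
The central angle between the endpoints is δ = arccos(p₁·p₂) ≈ 0.816 rad (46.8°).
Interpolate at f = 2/3 with slerp weights a = sin((1−f)δ)/sin δ ≈ 0.369, b = sin(fδ)/sin δ ≈ 0.711.
p = a·p₁ + b·p₂ ≈ (-0.447, 0.849, -0.283); φ = arcsin(p_z) ≈ -16.41°, λ = atan2(p_y, p_x) ≈ 117.80°.

≈ lat 16°S, lon 118°E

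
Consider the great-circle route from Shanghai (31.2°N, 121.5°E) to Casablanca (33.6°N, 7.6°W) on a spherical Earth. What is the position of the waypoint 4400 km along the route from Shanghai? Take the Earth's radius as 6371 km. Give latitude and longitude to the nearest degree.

≈ 54°N, 76°E

The haversine formula gives a central angle δ ≈ 1.734 rad (99.4°) between the endpoints. The total great-circle distance is δ·R ≈ 1.734 × 6371 ≈ 11048 km, so the target fraction is f = 4400/11048 ≈ 0.398.
Interpolate at f ≈ 0.398 with slerp weights a = sin((1−f)δ)/sin δ ≈ 0.876, b = sin(fδ)/sin δ ≈ 0.646.
p = a·p₁ + b·p₂ ≈ (0.142, 0.568, 0.811); φ = arcsin(p_z) ≈ 54.19°, λ = atan2(p_y, p_x) ≈ 76.00°.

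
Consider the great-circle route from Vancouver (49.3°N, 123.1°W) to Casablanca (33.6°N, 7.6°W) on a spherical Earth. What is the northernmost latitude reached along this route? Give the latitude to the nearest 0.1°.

The great circle lies in the plane with unit normal n̂ = (p₁ × p₂)/|p₁ × p₂|.
Here n̂_z ≈ +0.499; the vertex latitude is φ_max = arccos|n̂_z| ≈ 60.1°.
Check via Clairaut: cos φ_max = |cos φ₁| · sin C = cos(49.3°)·sin(49.9°) ≈ 0.499, again giving ≈ 60.1°.

≈ 60.1°N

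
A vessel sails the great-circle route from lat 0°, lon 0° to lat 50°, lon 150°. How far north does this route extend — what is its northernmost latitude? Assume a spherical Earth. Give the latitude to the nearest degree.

The great circle lies in the plane with unit normal n̂ = (p₁ × p₂)/|p₁ × p₂|.
Here n̂_z ≈ +0.387; the vertex latitude is φ_max = arccos|n̂_z| ≈ 67.2°.
Check via Clairaut: cos φ_max = |cos φ₁| · sin C = cos(0.0°)·sin(22.8°) ≈ 0.387, again giving ≈ 67.2°.

≈ 67°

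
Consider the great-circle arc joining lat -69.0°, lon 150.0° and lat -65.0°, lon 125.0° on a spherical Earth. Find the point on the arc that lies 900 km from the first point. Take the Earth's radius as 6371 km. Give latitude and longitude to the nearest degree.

Write both endpoints as unit vectors p₁, p₂ with components (cos φ cos λ, cos φ sin λ, sin φ).
The central angle between the endpoints is δ = arccos(p₁·p₂) ≈ 0.183 rad (10.5°). The total great-circle distance is δ·R ≈ 0.183 × 6371 ≈ 1163 km, so the target fraction is f = 900/1163 ≈ 0.774.
Interpolate at f ≈ 0.774 with slerp weights a = sin((1−f)δ)/sin δ ≈ 0.228, b = sin(fδ)/sin δ ≈ 0.775.
p = a·p₁ + b·p₂ ≈ (-0.259, 0.309, -0.915); φ = arcsin(p_z) ≈ -66.23°, λ = atan2(p_y, p_x) ≈ 129.91°.

≈ lat -66°, lon 130°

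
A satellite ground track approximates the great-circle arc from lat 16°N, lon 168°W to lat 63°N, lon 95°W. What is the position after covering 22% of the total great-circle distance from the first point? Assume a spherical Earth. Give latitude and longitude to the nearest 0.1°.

≈ lat 29.1°N, lon 160.0°W

Convert each endpoint to a unit vector on the sphere (x = cos φ cos λ, y = cos φ sin λ, z = sin φ).
The central angle between the endpoints is δ = arccos(p₁·p₂) ≈ 1.188 rad (68.1°).
Interpolate at f = 0.22 with slerp weights a = sin((1−f)δ)/sin δ ≈ 0.862, b = sin(fδ)/sin δ ≈ 0.279.
p = a·p₁ + b·p₂ ≈ (-0.822, -0.298, 0.486); φ = arcsin(p_z) ≈ 29.07°, λ = atan2(p_y, p_x) ≈ -160.05°.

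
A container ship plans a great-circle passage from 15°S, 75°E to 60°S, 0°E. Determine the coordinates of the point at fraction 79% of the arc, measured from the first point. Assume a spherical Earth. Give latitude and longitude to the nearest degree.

≈ 56°S, 26°E

The haversine formula gives a central angle δ ≈ 1.214 rad (69.6°) between the endpoints.
Interpolate at f = 0.79 with slerp weights a = sin((1−f)δ)/sin δ ≈ 0.269, b = sin(fδ)/sin δ ≈ 0.874.
p = a·p₁ + b·p₂ ≈ (0.504, 0.251, -0.826); φ = arcsin(p_z) ≈ -55.72°, λ = atan2(p_y, p_x) ≈ 26.48°.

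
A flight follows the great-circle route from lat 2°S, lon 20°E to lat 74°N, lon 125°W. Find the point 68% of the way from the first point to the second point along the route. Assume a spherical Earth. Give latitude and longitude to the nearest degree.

≈ lat 67°N, lon 4°W

From cos δ = sin φ₁ sin φ₂ + cos φ₁ cos φ₂ cos Δλ, the central angle is δ ≈ 1.833 rad (105.0°).
Interpolate at f = 0.68 with slerp weights a = sin((1−f)δ)/sin δ ≈ 0.573, b = sin(fδ)/sin δ ≈ 0.981.
p = a·p₁ + b·p₂ ≈ (0.383, -0.026, 0.923); φ = arcsin(p_z) ≈ 67.42°, λ = atan2(p_y, p_x) ≈ -3.84°.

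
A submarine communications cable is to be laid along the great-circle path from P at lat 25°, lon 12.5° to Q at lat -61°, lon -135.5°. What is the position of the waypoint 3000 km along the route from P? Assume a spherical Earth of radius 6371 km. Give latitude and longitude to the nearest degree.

From cos δ = sin φ₁ sin φ₂ + cos φ₁ cos φ₂ cos Δλ, the central angle is δ ≈ 2.407 rad (137.9°). The total great-circle distance is δ·R ≈ 2.407 × 6371 ≈ 15336 km, so the target fraction is f = 3000/15336 ≈ 0.196.
Interpolate at f ≈ 0.196 with slerp weights a = sin((1−f)δ)/sin δ ≈ 1.394, b = sin(fδ)/sin δ ≈ 0.677.
p = a·p₁ + b·p₂ ≈ (0.999, 0.043, -0.003); φ = arcsin(p_z) ≈ -0.18°, λ = atan2(p_y, p_x) ≈ 2.48°.

≈ lat 0°, lon 2°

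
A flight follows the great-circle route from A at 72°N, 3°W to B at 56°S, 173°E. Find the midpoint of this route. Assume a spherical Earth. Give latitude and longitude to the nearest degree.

Write both endpoints as unit vectors p₁, p₂ with components (cos φ cos λ, cos φ sin λ, sin φ).
The central angle between the endpoints is δ = arccos(p₁·p₂) ≈ 2.861 rad (163.9°).
Interpolate at f = 1/2 with slerp weights a = sin((1−f)δ)/sin δ ≈ 3.573, b = sin(fδ)/sin δ ≈ 3.573.
p = a·p₁ + b·p₂ ≈ (-0.881, 0.186, 0.436); φ = arcsin(p_z) ≈ 25.85°, λ = atan2(p_y, p_x) ≈ 168.09°.

≈ 26°N, 168°E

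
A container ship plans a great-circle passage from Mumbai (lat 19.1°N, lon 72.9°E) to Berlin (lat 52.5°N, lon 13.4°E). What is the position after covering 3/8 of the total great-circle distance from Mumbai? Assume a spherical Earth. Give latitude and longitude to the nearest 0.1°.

The haversine formula gives a central angle δ ≈ 0.987 rad (56.5°) between the endpoints.
Interpolate at f = 3/8 with slerp weights a = sin((1−f)δ)/sin δ ≈ 0.693, b = sin(fδ)/sin δ ≈ 0.433.
p = a·p₁ + b·p₂ ≈ (0.449, 0.687, 0.571); φ = arcsin(p_z) ≈ 34.80°, λ = atan2(p_y, p_x) ≈ 56.82°.

≈ lat 34.8°N, lon 56.8°E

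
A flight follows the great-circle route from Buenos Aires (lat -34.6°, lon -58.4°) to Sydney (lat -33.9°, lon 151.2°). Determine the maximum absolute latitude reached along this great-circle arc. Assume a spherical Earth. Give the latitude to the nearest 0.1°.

The great circle lies in the plane with unit normal n̂ = (p₁ × p₂)/|p₁ × p₂|.
Here n̂_z ≈ -0.351; the vertex latitude is φ_max = arccos|n̂_z| ≈ 69.4°.
Check via Clairaut: cos φ_max = |cos φ₁| · sin C = cos(34.6°)·sin(154.7°) ≈ 0.351, again giving ≈ 69.4°.

≈ -69.4°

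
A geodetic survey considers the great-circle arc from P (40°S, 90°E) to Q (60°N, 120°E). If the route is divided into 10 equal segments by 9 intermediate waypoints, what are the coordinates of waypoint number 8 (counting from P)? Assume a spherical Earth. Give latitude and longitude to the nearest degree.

≈ (40°N, 110°E)

Write both endpoints as unit vectors p₁, p₂ with components (cos φ cos λ, cos φ sin λ, sin φ).
The central angle between the endpoints is δ = arccos(p₁·p₂) ≈ 1.798 rad (103.0°).
Interpolate at f = 8/10 with slerp weights a = sin((1−f)δ)/sin δ ≈ 0.361, b = sin(fδ)/sin δ ≈ 1.017.
p = a·p₁ + b·p₂ ≈ (-0.254, 0.717, 0.649); φ = arcsin(p_z) ≈ 40.46°, λ = atan2(p_y, p_x) ≈ 109.53°.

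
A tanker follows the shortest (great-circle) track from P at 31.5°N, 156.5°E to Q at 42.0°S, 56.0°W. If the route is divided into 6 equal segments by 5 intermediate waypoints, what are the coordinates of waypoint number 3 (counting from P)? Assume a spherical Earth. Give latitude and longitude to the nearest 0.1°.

Write both endpoints as unit vectors p₁, p₂ with components (cos φ cos λ, cos φ sin λ, sin φ).
The central angle between the endpoints is δ = arccos(p₁·p₂) ≈ 2.655 rad (152.1°).
Interpolate at f = 3/6 with slerp weights a = sin((1−f)δ)/sin δ ≈ 2.076, b = sin(fδ)/sin δ ≈ 2.076.
p = a·p₁ + b·p₂ ≈ (-0.761, -0.573, -0.304); φ = arcsin(p_z) ≈ -17.73°, λ = atan2(p_y, p_x) ≈ -143.00°.

≈ 17.7°S, 143.0°W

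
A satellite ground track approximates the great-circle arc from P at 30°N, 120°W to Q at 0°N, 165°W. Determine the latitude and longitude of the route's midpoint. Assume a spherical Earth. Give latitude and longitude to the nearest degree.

Convert each endpoint to a unit vector on the sphere (x = cos φ cos λ, y = cos φ sin λ, z = sin φ).
The central angle between the endpoints is δ = arccos(p₁·p₂) ≈ 0.912 rad (52.2°).
Interpolate at f = 1/2 with slerp weights a = sin((1−f)δ)/sin δ ≈ 0.557, b = sin(fδ)/sin δ ≈ 0.557.
p = a·p₁ + b·p₂ ≈ (-0.779, -0.562, 0.278); φ = arcsin(p_z) ≈ 16.17°, λ = atan2(p_y, p_x) ≈ -144.20°.

≈ 16°N, 144°W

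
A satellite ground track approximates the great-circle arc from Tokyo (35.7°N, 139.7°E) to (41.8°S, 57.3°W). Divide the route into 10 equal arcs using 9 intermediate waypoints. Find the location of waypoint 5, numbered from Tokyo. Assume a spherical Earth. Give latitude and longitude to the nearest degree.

From cos δ = sin φ₁ sin φ₂ + cos φ₁ cos φ₂ cos Δλ, the central angle is δ ≈ 2.887 rad (165.4°).
Interpolate at f = 5/10 with slerp weights a = sin((1−f)δ)/sin δ ≈ 3.946, b = sin(fδ)/sin δ ≈ 3.946.
p = a·p₁ + b·p₂ ≈ (-0.855, -0.403, -0.327); φ = arcsin(p_z) ≈ -19.12°, λ = atan2(p_y, p_x) ≈ -154.77°.

≈ (19°S, 155°W)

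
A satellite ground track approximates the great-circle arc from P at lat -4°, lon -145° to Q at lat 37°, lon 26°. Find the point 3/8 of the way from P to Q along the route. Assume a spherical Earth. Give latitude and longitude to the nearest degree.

≈ lat 49°, lon -129°

Write both endpoints as unit vectors p₁, p₂ with components (cos φ cos λ, cos φ sin λ, sin φ).
The central angle between the endpoints is δ = arccos(p₁·p₂) ≈ 2.548 rad (146.0°).
Interpolate at f = 3/8 with slerp weights a = sin((1−f)δ)/sin δ ≈ 1.787, b = sin(fδ)/sin δ ≈ 1.460.
p = a·p₁ + b·p₂ ≈ (-0.413, -0.512, 0.754); φ = arcsin(p_z) ≈ 48.92°, λ = atan2(p_y, p_x) ≈ -128.89°.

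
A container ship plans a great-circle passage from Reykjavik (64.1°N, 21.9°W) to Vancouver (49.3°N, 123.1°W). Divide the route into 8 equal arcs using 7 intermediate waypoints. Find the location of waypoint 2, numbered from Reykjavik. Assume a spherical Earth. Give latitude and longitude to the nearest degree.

≈ (69°N, 52°W)

From cos δ = sin φ₁ sin φ₂ + cos φ₁ cos φ₂ cos Δλ, the central angle is δ ≈ 0.894 rad (51.2°).
Interpolate at f = 2/8 with slerp weights a = sin((1−f)δ)/sin δ ≈ 0.797, b = sin(fδ)/sin δ ≈ 0.284.
p = a·p₁ + b·p₂ ≈ (0.222, -0.285, 0.932); φ = arcsin(p_z) ≈ 68.82°, λ = atan2(p_y, p_x) ≈ -52.12°.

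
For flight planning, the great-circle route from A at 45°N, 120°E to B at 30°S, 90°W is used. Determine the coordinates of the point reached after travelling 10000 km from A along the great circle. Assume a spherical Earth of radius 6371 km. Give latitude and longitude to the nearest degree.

Write both endpoints as unit vectors p₁, p₂ with components (cos φ cos λ, cos φ sin λ, sin φ).
The central angle between the endpoints is δ = arccos(p₁·p₂) ≈ 2.655 rad (152.1°). The total great-circle distance is δ·R ≈ 2.655 × 6371 ≈ 16914 km, so the target fraction is f = 10000/16914 ≈ 0.591.
Interpolate at f ≈ 0.591 with slerp weights a = sin((1−f)δ)/sin δ ≈ 1.891, b = sin(fδ)/sin δ ≈ 2.138.
p = a·p₁ + b·p₂ ≈ (-0.669, -0.694, 0.268); φ = arcsin(p_z) ≈ 15.55°, λ = atan2(p_y, p_x) ≈ -133.95°.

≈ 16°N, 134°W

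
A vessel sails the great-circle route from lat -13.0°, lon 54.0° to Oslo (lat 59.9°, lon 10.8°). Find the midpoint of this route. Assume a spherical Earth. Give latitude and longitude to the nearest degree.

≈ lat 25°, lon 40°

The haversine formula gives a central angle δ ≈ 1.408 rad (80.7°) between the endpoints.
Interpolate at f = 1/2 with slerp weights a = sin((1−f)δ)/sin δ ≈ 0.656, b = sin(fδ)/sin δ ≈ 0.656.
p = a·p₁ + b·p₂ ≈ (0.699, 0.579, 0.420); φ = arcsin(p_z) ≈ 24.84°, λ = atan2(p_y, p_x) ≈ 39.63°.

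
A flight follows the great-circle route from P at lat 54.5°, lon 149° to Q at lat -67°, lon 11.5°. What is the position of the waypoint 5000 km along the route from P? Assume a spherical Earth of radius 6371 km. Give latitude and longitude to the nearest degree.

≈ lat 16°, lon 120°

Write both endpoints as unit vectors p₁, p₂ with components (cos φ cos λ, cos φ sin λ, sin φ).
The central angle between the endpoints is δ = arccos(p₁·p₂) ≈ 2.730 rad (156.4°). The total great-circle distance is δ·R ≈ 2.730 × 6371 ≈ 17396 km, so the target fraction is f = 5000/17396 ≈ 0.287.
Interpolate at f ≈ 0.287 with slerp weights a = sin((1−f)δ)/sin δ ≈ 2.329, b = sin(fδ)/sin δ ≈ 1.768.
p = a·p₁ + b·p₂ ≈ (-0.482, 0.834, 0.268); φ = arcsin(p_z) ≈ 15.54°, λ = atan2(p_y, p_x) ≈ 120.02°.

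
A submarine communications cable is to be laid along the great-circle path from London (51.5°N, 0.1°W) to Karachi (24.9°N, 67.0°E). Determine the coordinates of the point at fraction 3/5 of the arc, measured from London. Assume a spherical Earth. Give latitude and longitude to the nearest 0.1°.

≈ 40.0°N, 46.8°E

Convert each endpoint to a unit vector on the sphere (x = cos φ cos λ, y = cos φ sin λ, z = sin φ).
The central angle between the endpoints is δ = arccos(p₁·p₂) ≈ 0.989 rad (56.7°).
Interpolate at f = 3/5 with slerp weights a = sin((1−f)δ)/sin δ ≈ 0.461, b = sin(fδ)/sin δ ≈ 0.669.
p = a·p₁ + b·p₂ ≈ (0.524, 0.558, 0.643); φ = arcsin(p_z) ≈ 40.00°, λ = atan2(p_y, p_x) ≈ 46.80°.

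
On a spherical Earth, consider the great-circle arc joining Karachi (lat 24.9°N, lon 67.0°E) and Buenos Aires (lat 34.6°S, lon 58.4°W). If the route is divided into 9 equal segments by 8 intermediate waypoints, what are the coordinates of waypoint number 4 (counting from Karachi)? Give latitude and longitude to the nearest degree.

Convert each endpoint to a unit vector on the sphere (x = cos φ cos λ, y = cos φ sin λ, z = sin φ).
The central angle between the endpoints is δ = arccos(p₁·p₂) ≈ 2.307 rad (132.2°).
Interpolate at f = 4/9 with slerp weights a = sin((1−f)δ)/sin δ ≈ 1.294, b = sin(fδ)/sin δ ≈ 1.154.
p = a·p₁ + b·p₂ ≈ (0.956, 0.271, -0.111); φ = arcsin(p_z) ≈ -6.35°, λ = atan2(p_y, p_x) ≈ 15.83°.

≈ lat 6°S, lon 16°E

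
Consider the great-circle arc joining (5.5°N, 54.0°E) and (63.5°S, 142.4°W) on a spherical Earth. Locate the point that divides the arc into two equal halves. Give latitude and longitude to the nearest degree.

≈ (54°S, 67°E)

The haversine formula gives a central angle δ ≈ 2.108 rad (120.8°) between the endpoints.
Interpolate at f = 1/2 with slerp weights a = sin((1−f)δ)/sin δ ≈ 1.012, b = sin(fδ)/sin δ ≈ 1.012.
p = a·p₁ + b·p₂ ≈ (0.234, 0.539, -0.809); φ = arcsin(p_z) ≈ -53.97°, λ = atan2(p_y, p_x) ≈ 66.52°.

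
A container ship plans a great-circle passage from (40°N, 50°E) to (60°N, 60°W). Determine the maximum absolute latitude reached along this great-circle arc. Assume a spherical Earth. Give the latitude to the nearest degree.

≈ 67°N

The great circle lies in the plane with unit normal n̂ = (p₁ × p₂)/|p₁ × p₂|.
Here n̂_z ≈ -0.398; the vertex latitude is φ_max = arccos|n̂_z| ≈ 66.6°.
Check via Clairaut: cos φ_max = |cos φ₁| · sin C = cos(40.0°)·sin(31.3°) ≈ 0.398, again giving ≈ 66.6°.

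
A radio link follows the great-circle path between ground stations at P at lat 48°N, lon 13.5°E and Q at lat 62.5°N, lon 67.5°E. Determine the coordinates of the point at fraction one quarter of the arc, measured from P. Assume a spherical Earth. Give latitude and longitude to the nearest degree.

≈ lat 54°N, lon 23°E

Convert each endpoint to a unit vector on the sphere (x = cos φ cos λ, y = cos φ sin λ, z = sin φ).
The central angle between the endpoints is δ = arccos(p₁·p₂) ≈ 0.572 rad (32.8°).
Interpolate at f = 1/4 with slerp weights a = sin((1−f)δ)/sin δ ≈ 0.768, b = sin(fδ)/sin δ ≈ 0.263.
p = a·p₁ + b·p₂ ≈ (0.546, 0.232, 0.805); φ = arcsin(p_z) ≈ 53.57°, λ = atan2(p_y, p_x) ≈ 23.03°.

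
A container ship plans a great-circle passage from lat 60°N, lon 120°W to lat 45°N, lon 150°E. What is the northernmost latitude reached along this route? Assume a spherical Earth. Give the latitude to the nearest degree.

The great circle lies in the plane with unit normal n̂ = (p₁ × p₂)/|p₁ × p₂|.
Here n̂_z ≈ -0.447; the vertex latitude is φ_max = arccos|n̂_z| ≈ 63.4°.
Check via Clairaut: cos φ_max = |cos φ₁| · sin C = cos(60.0°)·sin(63.4°) ≈ 0.447, again giving ≈ 63.4°.

≈ 63°N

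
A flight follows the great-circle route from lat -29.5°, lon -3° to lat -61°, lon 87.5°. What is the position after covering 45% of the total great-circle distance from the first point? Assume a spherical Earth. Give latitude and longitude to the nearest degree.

≈ lat -52°, lon 22°

Write both endpoints as unit vectors p₁, p₂ with components (cos φ cos λ, cos φ sin λ, sin φ).
The central angle between the endpoints is δ = arccos(p₁·p₂) ≈ 1.130 rad (64.7°).
Interpolate at f = 0.45 with slerp weights a = sin((1−f)δ)/sin δ ≈ 0.644, b = sin(fδ)/sin δ ≈ 0.538.
p = a·p₁ + b·p₂ ≈ (0.571, 0.231, -0.788); φ = arcsin(p_z) ≈ -51.98°, λ = atan2(p_y, p_x) ≈ 22.06°.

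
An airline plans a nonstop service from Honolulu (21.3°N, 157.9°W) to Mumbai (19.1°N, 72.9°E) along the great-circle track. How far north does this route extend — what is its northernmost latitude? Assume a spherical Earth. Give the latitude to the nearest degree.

≈ 41°N

The great circle lies in the plane with unit normal n̂ = (p₁ × p₂)/|p₁ × p₂|.
Here n̂_z ≈ -0.759; the vertex latitude is φ_max = arccos|n̂_z| ≈ 40.6°.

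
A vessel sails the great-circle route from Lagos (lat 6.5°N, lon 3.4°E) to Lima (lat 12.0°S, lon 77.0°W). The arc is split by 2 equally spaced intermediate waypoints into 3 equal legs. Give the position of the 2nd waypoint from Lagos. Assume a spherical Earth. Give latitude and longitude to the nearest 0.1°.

The haversine formula gives a central angle δ ≈ 1.432 rad (82.0°) between the endpoints.
Interpolate at f = 2/3 with slerp weights a = sin((1−f)δ)/sin δ ≈ 0.464, b = sin(fδ)/sin δ ≈ 0.824.
p = a·p₁ + b·p₂ ≈ (0.641, -0.758, -0.119); φ = arcsin(p_z) ≈ -6.82°, λ = atan2(p_y, p_x) ≈ -49.77°.

≈ lat 6.8°S, lon 49.8°W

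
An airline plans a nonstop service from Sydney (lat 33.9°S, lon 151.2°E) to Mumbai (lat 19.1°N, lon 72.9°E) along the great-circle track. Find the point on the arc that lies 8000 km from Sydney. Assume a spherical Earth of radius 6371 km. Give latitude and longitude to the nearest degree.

≈ lat 7°N, lon 89°E

Write both endpoints as unit vectors p₁, p₂ with components (cos φ cos λ, cos φ sin λ, sin φ).
The central angle between the endpoints is δ = arccos(p₁·p₂) ≈ 1.594 rad (91.3°). The total great-circle distance is δ·R ≈ 1.594 × 6371 ≈ 10157 km, so the target fraction is f = 8000/10157 ≈ 0.788.
Interpolate at f ≈ 0.788 with slerp weights a = sin((1−f)δ)/sin δ ≈ 0.332, b = sin(fδ)/sin δ ≈ 0.951.
p = a·p₁ + b·p₂ ≈ (0.023, 0.992, 0.126); φ = arcsin(p_z) ≈ 7.23°, λ = atan2(p_y, p_x) ≈ 88.69°.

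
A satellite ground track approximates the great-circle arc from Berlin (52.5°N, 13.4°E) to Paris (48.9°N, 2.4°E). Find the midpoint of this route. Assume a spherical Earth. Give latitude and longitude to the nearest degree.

Write both endpoints as unit vectors p₁, p₂ with components (cos φ cos λ, cos φ sin λ, sin φ).
The central angle between the endpoints is δ = arccos(p₁·p₂) ≈ 0.137 rad (7.8°).
Interpolate at f = 1/2 with slerp weights a = sin((1−f)δ)/sin δ ≈ 0.501, b = sin(fδ)/sin δ ≈ 0.501.
p = a·p₁ + b·p₂ ≈ (0.626, 0.085, 0.775); φ = arcsin(p_z) ≈ 50.83°, λ = atan2(p_y, p_x) ≈ 7.69°.

≈ 51°N, 8°E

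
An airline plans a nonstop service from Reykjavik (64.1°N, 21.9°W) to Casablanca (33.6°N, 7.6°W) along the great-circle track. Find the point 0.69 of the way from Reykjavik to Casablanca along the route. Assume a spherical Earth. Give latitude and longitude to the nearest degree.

The haversine formula gives a central angle δ ≈ 0.554 rad (31.7°) between the endpoints.
Interpolate at f = 0.69 with slerp weights a = sin((1−f)δ)/sin δ ≈ 0.325, b = sin(fδ)/sin δ ≈ 0.709.
p = a·p₁ + b·p₂ ≈ (0.717, -0.131, 0.685); φ = arcsin(p_z) ≈ 43.20°, λ = atan2(p_y, p_x) ≈ -10.36°.

≈ 43°N, 10°W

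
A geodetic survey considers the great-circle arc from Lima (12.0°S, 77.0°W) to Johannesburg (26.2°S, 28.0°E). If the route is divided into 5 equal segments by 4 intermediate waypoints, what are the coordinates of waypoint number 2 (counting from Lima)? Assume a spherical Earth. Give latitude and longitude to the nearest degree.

≈ 27°S, 39°W

Write both endpoints as unit vectors p₁, p₂ with components (cos φ cos λ, cos φ sin λ, sin φ).
The central angle between the endpoints is δ = arccos(p₁·p₂) ≈ 1.707 rad (97.8°).
Interpolate at f = 2/5 with slerp weights a = sin((1−f)δ)/sin δ ≈ 0.862, b = sin(fδ)/sin δ ≈ 0.637.
p = a·p₁ + b·p₂ ≈ (0.694, -0.553, -0.460); φ = arcsin(p_z) ≈ -27.41°, λ = atan2(p_y, p_x) ≈ -38.57°.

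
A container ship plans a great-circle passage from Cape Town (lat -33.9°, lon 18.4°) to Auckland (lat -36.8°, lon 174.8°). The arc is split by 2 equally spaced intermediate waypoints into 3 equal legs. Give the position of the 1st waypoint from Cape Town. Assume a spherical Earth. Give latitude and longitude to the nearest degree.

≈ lat -65°, lon 46°

The haversine formula gives a central angle δ ≈ 1.849 rad (106.0°) between the endpoints.
Interpolate at f = 1/3 with slerp weights a = sin((1−f)δ)/sin δ ≈ 0.981, b = sin(fδ)/sin δ ≈ 0.601.
p = a·p₁ + b·p₂ ≈ (0.293, 0.301, -0.907); φ = arcsin(p_z) ≈ -65.16°, λ = atan2(p_y, p_x) ≈ 45.71°.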